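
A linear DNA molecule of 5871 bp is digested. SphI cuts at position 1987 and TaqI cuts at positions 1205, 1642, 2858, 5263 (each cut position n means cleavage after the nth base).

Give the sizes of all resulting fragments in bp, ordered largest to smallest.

Combined cut positions (sorted): 1205, 1642, 1987, 2858, 5263.
Linear molecule, 5 cuts → 6 fragments:
  1205 − 0 = 1205 bp
  1642 − 1205 = 437 bp
  1987 − 1642 = 345 bp
  2858 − 1987 = 871 bp
  5263 − 2858 = 2405 bp
  5871 − 5263 = 608 bp
Sorted largest to smallest: 2405, 1205, 871, 608, 437, 345 bp.

2405, 1205, 871, 608, 437, 345 bp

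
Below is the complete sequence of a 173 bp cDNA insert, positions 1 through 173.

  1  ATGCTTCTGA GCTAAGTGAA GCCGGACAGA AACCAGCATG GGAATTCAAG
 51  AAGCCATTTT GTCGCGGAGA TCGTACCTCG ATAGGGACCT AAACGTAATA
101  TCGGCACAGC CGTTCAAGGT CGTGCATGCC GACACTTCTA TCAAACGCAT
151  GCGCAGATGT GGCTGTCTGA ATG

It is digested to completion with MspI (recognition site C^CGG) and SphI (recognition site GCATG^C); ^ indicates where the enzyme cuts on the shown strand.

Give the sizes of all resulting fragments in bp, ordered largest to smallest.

106, 23, 22, 22 bp

The MspI site (CCGG) starts at position 22.
MspI cuts after the first base of each site, so after position 22.
SphI sites (GCATGC) start at positions 124, 147.
SphI cuts after base 5 of each site (before the last base), so after positions 128, 151.
Combined cut positions: 22, 128, 151.
Linear molecule, 3 cuts → 4 fragments:
  1–22 → 22 bp
  23–128 → 106 bp
  129–151 → 23 bp
  152–173 → 22 bp
Sorted largest to smallest: 106, 23, 22, 22 bp.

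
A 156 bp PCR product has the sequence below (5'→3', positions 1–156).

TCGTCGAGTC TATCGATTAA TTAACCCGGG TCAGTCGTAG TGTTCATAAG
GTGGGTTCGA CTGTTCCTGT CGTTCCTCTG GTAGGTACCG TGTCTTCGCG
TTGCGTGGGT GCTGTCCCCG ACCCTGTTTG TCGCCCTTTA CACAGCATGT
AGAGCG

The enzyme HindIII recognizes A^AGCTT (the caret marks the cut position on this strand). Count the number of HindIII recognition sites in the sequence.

No occurrence of AAGCTT is present in the sequence.
HindIII does not cut: 0 sites.

0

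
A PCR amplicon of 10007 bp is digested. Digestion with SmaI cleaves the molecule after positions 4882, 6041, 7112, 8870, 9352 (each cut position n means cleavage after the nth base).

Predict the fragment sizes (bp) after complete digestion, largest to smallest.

4882, 1758, 1159, 1071, 655, 482 bp

Linear molecule, 5 cuts → 6 fragments:
  4882 − 0 = 4882 bp
  6041 − 4882 = 1159 bp
  7112 − 6041 = 1071 bp
  8870 − 7112 = 1758 bp
  9352 − 8870 = 482 bp
  10007 − 9352 = 655 bp
Sorted largest to smallest: 4882, 1758, 1159, 1071, 655, 482 bp.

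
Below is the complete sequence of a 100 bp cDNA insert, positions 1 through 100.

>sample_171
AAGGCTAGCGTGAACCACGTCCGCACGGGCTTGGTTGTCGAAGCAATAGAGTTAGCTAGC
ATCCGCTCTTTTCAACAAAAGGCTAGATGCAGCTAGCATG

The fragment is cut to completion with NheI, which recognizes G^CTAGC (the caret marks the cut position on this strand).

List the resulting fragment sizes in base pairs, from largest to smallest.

51, 37, 8, 4 bp

NheI sites (GCTAGC) start at positions 4, 55, 92.
NheI cuts after the first base of each site, so after positions 4, 55, 92.
Linear molecule, 3 cuts → 4 fragments:
  1–4 → 4 bp
  5–55 → 51 bp
  56–92 → 37 bp
  93–100 → 8 bp
Sorted largest to smallest: 51, 37, 8, 4 bp.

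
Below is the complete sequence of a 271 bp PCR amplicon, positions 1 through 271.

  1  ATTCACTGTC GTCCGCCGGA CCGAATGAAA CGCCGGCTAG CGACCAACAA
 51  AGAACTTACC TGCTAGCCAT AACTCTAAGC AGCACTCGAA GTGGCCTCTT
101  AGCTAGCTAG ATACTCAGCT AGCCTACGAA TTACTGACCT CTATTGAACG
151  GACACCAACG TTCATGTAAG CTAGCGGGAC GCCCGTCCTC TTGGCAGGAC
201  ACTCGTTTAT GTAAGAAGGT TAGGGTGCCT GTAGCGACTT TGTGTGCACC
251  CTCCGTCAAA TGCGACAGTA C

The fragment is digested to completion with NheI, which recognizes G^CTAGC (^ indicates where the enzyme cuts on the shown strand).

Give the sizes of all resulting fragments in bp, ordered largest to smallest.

101, 52, 40, 36, 26, 16 bp

NheI sites (GCTAGC) start at positions 36, 62, 102, 118, 170.
NheI cuts after the first base of each site, so after positions 36, 62, 102, 118, 170.
Linear molecule, 5 cuts → 6 fragments:
  1–36 → 36 bp
  37–62 → 26 bp
  63–102 → 40 bp
  103–118 → 16 bp
  119–170 → 52 bp
  171–271 → 101 bp
Sorted largest to smallest: 101, 52, 40, 36, 26, 16 bp.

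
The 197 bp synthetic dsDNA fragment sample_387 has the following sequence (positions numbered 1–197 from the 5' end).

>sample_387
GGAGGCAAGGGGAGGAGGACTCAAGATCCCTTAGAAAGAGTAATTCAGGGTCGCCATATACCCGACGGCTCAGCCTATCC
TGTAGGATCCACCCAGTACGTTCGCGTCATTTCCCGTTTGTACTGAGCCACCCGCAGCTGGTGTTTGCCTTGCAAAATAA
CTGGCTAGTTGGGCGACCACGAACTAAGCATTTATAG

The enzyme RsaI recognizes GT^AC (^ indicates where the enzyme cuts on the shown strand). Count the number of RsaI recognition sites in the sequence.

2

GTAC occurs starting at positions 96, 120.
RsaI cuts at 2 sites.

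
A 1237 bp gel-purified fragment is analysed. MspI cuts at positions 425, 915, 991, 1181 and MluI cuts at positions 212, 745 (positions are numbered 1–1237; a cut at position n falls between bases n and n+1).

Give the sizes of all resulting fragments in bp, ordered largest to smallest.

Combined cut positions (sorted): 212, 425, 745, 915, 991, 1181.
Linear molecule, 6 cuts → 7 fragments:
  212 − 0 = 212 bp
  425 − 212 = 213 bp
  745 − 425 = 320 bp
  915 − 745 = 170 bp
  991 − 915 = 76 bp
  1181 − 991 = 190 bp
  1237 − 1181 = 56 bp
Sorted largest to smallest: 320, 213, 212, 190, 170, 76, 56 bp.

320, 213, 212, 190, 170, 76, 56 bp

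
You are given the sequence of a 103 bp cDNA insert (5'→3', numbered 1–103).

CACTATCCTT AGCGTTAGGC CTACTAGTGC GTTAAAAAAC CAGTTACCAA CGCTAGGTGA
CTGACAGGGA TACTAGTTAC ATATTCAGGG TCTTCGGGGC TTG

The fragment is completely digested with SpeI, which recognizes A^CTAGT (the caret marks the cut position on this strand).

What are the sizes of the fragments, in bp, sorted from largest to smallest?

49, 31, 23 bp

SpeI sites (ACTAGT) start at positions 23, 72.
SpeI cuts after the first base of each site, so after positions 23, 72.
Linear molecule, 2 cuts → 3 fragments:
  1–23 → 23 bp
  24–72 → 49 bp
  73–103 → 31 bp
Sorted largest to smallest: 49, 31, 23 bp.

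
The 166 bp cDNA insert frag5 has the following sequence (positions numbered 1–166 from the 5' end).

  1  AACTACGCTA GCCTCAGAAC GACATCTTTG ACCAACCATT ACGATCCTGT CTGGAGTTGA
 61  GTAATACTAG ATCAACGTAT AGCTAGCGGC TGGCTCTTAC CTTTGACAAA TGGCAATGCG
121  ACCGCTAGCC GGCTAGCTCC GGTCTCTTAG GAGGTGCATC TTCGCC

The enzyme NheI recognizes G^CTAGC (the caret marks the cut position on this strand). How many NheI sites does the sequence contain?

4

GCTAGC occurs starting at positions 7, 82, 124, 132.
NheI cuts at 4 sites.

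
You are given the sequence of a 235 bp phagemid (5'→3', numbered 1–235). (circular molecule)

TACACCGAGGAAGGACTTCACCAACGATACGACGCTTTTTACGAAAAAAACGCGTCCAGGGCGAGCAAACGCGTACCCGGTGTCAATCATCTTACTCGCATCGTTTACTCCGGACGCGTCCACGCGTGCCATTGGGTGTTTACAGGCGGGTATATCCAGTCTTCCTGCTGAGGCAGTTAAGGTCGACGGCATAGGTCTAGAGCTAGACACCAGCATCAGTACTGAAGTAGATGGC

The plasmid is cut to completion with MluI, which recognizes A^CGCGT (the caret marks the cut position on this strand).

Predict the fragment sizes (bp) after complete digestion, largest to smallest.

MluI sites (ACGCGT) start at positions 50, 69, 114, 122.
MluI cuts after the first base of each site, so after positions 50, 69, 114, 122.
Circular molecule, 4 cuts → 4 fragments:
  51–69 → 19 bp
  70–114 → 45 bp
  115–122 → 8 bp
  123–235 then 1–50 → 113 + 50 = 163 bp
Sorted largest to smallest: 163, 45, 19, 8 bp.

163, 45, 19, 8 bp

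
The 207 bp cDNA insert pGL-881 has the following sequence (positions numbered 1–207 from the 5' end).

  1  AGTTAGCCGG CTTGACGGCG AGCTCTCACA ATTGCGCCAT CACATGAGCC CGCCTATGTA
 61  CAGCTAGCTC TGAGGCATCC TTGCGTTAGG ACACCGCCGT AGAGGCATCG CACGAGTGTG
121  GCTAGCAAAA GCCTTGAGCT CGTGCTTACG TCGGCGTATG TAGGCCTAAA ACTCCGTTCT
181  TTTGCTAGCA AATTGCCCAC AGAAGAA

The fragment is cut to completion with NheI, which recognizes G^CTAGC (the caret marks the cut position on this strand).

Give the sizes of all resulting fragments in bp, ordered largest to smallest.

63, 63, 58, 23 bp

NheI sites (GCTAGC) start at positions 63, 121, 184.
NheI cuts after the first base of each site, so after positions 63, 121, 184.
Linear molecule, 3 cuts → 4 fragments:
  1–63 → 63 bp
  64–121 → 58 bp
  122–184 → 63 bp
  185–207 → 23 bp
Sorted largest to smallest: 63, 63, 58, 23 bp.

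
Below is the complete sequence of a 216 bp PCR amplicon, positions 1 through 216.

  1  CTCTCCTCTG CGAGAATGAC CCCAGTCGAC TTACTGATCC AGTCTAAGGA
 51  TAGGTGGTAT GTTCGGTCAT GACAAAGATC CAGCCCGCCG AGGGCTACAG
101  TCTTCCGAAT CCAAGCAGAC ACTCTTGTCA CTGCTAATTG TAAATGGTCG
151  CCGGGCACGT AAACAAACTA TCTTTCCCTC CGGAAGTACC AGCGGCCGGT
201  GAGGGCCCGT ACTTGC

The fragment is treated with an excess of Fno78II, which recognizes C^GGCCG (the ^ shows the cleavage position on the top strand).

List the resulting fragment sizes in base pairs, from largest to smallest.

193, 23 bp

The Fno78II site (CGGCCG) starts at position 193.
Fno78II cuts after the first base of each site, so after position 193.
Linear molecule, 1 cut → 2 fragments:
  1–193 → 193 bp
  194–216 → 23 bp
Sorted largest to smallest: 193, 23 bp.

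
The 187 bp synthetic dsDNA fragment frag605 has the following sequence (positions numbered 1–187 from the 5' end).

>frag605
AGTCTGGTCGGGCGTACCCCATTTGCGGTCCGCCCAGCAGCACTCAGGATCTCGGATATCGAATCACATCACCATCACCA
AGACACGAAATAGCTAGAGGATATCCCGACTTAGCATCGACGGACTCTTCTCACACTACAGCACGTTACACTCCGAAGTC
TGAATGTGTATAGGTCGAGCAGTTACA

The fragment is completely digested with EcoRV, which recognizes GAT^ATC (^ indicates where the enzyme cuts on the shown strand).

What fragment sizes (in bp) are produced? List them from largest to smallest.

EcoRV sites (GATATC) start at positions 55, 100.
EcoRV cuts after base 3 of each site, so after positions 57, 102.
Linear molecule, 2 cuts → 3 fragments:
  1–57 → 57 bp
  58–102 → 45 bp
  103–187 → 85 bp
Sorted largest to smallest: 85, 57, 45 bp.

85, 57, 45 bp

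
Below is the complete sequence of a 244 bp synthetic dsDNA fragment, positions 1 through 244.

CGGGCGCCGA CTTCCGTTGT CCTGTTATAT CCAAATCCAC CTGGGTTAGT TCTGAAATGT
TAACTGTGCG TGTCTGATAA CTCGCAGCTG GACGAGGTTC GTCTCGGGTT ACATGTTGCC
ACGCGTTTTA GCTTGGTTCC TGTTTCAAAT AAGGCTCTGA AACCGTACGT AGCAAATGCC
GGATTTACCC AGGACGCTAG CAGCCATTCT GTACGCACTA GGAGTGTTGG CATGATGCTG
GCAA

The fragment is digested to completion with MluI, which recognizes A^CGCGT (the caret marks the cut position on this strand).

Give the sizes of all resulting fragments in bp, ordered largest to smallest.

The MluI site (ACGCGT) starts at position 121.
MluI cuts after the first base of each site, so after position 121.
Linear molecule, 1 cut → 2 fragments:
  1–121 → 121 bp
  122–244 → 123 bp
Sorted largest to smallest: 123, 121 bp.

123, 121 bp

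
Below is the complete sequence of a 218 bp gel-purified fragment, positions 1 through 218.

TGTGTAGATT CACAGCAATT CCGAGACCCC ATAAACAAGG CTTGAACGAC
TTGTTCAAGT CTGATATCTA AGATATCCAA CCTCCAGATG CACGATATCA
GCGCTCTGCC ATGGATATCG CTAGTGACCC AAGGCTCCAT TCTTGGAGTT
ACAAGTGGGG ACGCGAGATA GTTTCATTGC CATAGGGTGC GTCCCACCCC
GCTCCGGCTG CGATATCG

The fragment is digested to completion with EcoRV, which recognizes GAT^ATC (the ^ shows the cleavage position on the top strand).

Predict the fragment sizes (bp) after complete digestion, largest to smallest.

EcoRV sites (GATATC) start at positions 63, 72, 94, 114, 212.
EcoRV cuts after base 3 of each site, so after positions 65, 74, 96, 116, 214.
Linear molecule, 5 cuts → 6 fragments:
  1–65 → 65 bp
  66–74 → 9 bp
  75–96 → 22 bp
  97–116 → 20 bp
  117–214 → 98 bp
  215–218 → 4 bp
Sorted largest to smallest: 98, 65, 22, 20, 9, 4 bp.

98, 65, 22, 20, 9, 4 bp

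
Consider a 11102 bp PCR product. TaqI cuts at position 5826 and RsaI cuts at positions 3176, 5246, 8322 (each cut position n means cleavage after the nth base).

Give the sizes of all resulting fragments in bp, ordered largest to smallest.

Combined cut positions (sorted): 3176, 5246, 5826, 8322.
Linear molecule, 4 cuts → 5 fragments:
  3176 − 0 = 3176 bp
  5246 − 3176 = 2070 bp
  5826 − 5246 = 580 bp
  8322 − 5826 = 2496 bp
  11102 − 8322 = 2780 bp
Sorted largest to smallest: 3176, 2780, 2496, 2070, 580 bp.

3176, 2780, 2496, 2070, 580 bp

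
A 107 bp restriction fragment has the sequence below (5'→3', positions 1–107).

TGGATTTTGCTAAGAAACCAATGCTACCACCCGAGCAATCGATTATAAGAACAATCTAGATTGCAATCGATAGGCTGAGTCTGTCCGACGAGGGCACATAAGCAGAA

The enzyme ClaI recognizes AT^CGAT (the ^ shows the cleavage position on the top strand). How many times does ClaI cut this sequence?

2

ATCGAT occurs starting at positions 38, 66.
ClaI cuts at 2 sites.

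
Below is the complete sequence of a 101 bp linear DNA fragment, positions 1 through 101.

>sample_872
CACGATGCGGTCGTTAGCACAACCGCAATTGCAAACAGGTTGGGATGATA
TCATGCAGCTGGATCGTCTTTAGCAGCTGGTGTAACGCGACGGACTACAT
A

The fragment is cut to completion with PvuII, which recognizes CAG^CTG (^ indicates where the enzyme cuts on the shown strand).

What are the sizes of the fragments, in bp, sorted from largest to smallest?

58, 25, 18 bp

PvuII sites (CAGCTG) start at positions 56, 74.
PvuII cuts after base 3 of each site, so after positions 58, 76.
Linear molecule, 2 cuts → 3 fragments:
  1–58 → 58 bp
  59–76 → 18 bp
  77–101 → 25 bp
Sorted largest to smallest: 58, 25, 18 bp.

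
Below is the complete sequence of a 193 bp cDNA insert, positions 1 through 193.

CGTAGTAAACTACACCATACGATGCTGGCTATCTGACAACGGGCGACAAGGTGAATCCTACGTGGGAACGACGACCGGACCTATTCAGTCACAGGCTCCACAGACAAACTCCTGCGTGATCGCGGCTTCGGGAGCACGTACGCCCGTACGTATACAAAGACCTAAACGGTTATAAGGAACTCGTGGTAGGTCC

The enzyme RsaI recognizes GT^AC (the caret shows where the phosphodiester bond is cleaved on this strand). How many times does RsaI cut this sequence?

2

GTAC occurs starting at positions 138, 146.
RsaI cuts at 2 sites.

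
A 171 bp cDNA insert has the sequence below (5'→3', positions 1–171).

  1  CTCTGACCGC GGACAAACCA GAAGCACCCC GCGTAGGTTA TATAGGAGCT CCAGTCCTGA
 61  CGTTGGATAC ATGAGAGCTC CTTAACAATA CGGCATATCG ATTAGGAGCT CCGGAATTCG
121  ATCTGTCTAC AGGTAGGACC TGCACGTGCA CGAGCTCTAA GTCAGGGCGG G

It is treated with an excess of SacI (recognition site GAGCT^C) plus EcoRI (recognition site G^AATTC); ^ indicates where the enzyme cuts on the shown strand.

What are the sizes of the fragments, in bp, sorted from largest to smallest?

SacI sites (GAGCTC) start at positions 46, 75, 106, 152.
SacI cuts after base 5 of each site (before the last base), so after positions 50, 79, 110, 156.
The EcoRI site (GAATTC) starts at position 114.
EcoRI cuts after the first base of each site, so after position 114.
Combined cut positions: 50, 79, 110, 114, 156.
Linear molecule, 5 cuts → 6 fragments:
  1–50 → 50 bp
  51–79 → 29 bp
  80–110 → 31 bp
  111–114 → 4 bp
  115–156 → 42 bp
  157–171 → 15 bp
Sorted largest to smallest: 50, 42, 31, 29, 15, 4 bp.

50, 42, 31, 29, 15, 4 bp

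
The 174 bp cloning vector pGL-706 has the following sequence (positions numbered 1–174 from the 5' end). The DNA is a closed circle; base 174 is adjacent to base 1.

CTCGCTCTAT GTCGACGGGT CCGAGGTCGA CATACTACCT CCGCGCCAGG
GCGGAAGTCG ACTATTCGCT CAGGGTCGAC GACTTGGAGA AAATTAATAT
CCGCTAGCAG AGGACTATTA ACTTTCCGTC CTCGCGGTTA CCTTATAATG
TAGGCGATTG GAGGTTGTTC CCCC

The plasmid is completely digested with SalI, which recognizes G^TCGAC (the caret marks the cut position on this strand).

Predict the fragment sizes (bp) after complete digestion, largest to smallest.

110, 31, 18, 15 bp

SalI sites (GTCGAC) start at positions 11, 26, 57, 75.
SalI cuts after the first base of each site, so after positions 11, 26, 57, 75.
Circular molecule, 4 cuts → 4 fragments:
  12–26 → 15 bp
  27–57 → 31 bp
  58–75 → 18 bp
  76–174 then 1–11 → 99 + 11 = 110 bp
Sorted largest to smallest: 110, 31, 18, 15 bp.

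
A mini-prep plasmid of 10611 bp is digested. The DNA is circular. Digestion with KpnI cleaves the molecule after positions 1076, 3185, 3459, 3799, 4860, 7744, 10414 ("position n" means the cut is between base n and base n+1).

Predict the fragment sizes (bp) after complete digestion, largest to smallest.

2884, 2670, 2109, 1273, 1061, 340, 274 bp

Circular molecule, 7 cuts → 7 fragments:
  3185 − 1076 = 2109 bp
  3459 − 3185 = 274 bp
  3799 − 3459 = 340 bp
  4860 − 3799 = 1061 bp
  7744 − 4860 = 2884 bp
  10414 − 7744 = 2670 bp
  wrap: 10611 − 10414 + 1076 = 1273 bp
Sorted largest to smallest: 2884, 2670, 2109, 1273, 1061, 340, 274 bp.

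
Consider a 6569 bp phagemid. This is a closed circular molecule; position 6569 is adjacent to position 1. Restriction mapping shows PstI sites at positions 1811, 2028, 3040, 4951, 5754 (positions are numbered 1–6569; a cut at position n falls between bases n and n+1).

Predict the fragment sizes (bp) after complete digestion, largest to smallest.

Circular molecule, 5 cuts → 5 fragments:
  2028 − 1811 = 217 bp
  3040 − 2028 = 1012 bp
  4951 − 3040 = 1911 bp
  5754 − 4951 = 803 bp
  wrap: 6569 − 5754 + 1811 = 2626 bp
Sorted largest to smallest: 2626, 1911, 1012, 803, 217 bp.

2626, 1911, 1012, 803, 217 bp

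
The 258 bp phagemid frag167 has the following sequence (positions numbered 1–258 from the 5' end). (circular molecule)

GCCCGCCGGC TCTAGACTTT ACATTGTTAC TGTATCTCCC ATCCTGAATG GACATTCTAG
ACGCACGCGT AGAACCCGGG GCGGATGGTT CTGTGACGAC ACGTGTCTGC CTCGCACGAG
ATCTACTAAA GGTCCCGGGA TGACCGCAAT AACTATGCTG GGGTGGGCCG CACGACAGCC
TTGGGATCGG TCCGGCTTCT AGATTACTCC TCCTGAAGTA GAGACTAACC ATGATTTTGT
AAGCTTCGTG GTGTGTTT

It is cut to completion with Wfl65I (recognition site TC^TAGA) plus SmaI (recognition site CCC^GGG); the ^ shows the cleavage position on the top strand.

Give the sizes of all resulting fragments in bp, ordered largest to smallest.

71, 63, 59, 45, 20 bp

Wfl65I sites (TCTAGA) start at positions 11, 56, 198.
Wfl65I cuts after base 2 of each site, so after positions 12, 57, 199.
SmaI sites (CCCGGG) start at positions 75, 134.
SmaI cuts after base 3 of each site, so after positions 77, 136.
Combined cut positions: 12, 57, 77, 136, 199.
Circular molecule, 5 cuts → 5 fragments:
  13–57 → 45 bp
  58–77 → 20 bp
  78–136 → 59 bp
  137–199 → 63 bp
  200–258 then 1–12 → 59 + 12 = 71 bp
Sorted largest to smallest: 71, 63, 59, 45, 20 bp.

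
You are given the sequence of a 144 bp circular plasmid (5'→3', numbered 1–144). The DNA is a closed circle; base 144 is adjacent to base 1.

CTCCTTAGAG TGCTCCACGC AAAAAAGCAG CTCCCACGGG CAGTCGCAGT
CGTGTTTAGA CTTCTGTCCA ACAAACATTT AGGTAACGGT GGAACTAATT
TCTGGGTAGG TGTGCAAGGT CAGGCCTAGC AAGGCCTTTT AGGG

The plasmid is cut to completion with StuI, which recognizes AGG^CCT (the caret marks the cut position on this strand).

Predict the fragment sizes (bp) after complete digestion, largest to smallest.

134, 10 bp

StuI sites (AGGCCT) start at positions 122, 132.
StuI cuts after base 3 of each site, so after positions 124, 134.
Circular molecule, 2 cuts → 2 fragments:
  125–134 → 10 bp
  135–144 then 1–124 → 10 + 124 = 134 bp
Sorted largest to smallest: 134, 10 bp.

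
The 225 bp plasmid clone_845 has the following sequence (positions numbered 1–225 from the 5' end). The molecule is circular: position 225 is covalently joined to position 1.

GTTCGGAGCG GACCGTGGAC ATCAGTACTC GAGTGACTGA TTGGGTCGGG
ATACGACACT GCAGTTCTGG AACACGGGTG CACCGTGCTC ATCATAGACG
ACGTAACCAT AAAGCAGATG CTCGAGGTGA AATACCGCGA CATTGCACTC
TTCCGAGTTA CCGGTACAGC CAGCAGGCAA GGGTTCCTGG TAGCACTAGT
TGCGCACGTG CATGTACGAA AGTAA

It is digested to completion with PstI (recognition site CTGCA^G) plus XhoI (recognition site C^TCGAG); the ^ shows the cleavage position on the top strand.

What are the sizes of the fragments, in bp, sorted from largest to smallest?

The PstI site (CTGCAG) starts at position 59.
PstI cuts after base 5 of each site (before the last base), so after position 63.
XhoI sites (CTCGAG) start at positions 28, 121.
XhoI cuts after the first base of each site, so after positions 28, 121.
Combined cut positions: 28, 63, 121.
Circular molecule, 3 cuts → 3 fragments:
  29–63 → 35 bp
  64–121 → 58 bp
  122–225 then 1–28 → 104 + 28 = 132 bp
Sorted largest to smallest: 132, 58, 35 bp.

132, 58, 35 bp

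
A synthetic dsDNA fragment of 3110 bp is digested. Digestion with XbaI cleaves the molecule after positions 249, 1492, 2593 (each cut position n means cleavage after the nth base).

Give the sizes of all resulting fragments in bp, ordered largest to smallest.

Linear molecule, 3 cuts → 4 fragments:
  249 − 0 = 249 bp
  1492 − 249 = 1243 bp
  2593 − 1492 = 1101 bp
  3110 − 2593 = 517 bp
Sorted largest to smallest: 1243, 1101, 517, 249 bp.

1243, 1101, 517, 249 bp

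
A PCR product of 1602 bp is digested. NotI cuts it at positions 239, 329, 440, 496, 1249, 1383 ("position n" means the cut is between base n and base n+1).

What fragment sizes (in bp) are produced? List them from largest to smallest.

Linear molecule, 6 cuts → 7 fragments:
  239 − 0 = 239 bp
  329 − 239 = 90 bp
  440 − 329 = 111 bp
  496 − 440 = 56 bp
  1249 − 496 = 753 bp
  1383 − 1249 = 134 bp
  1602 − 1383 = 219 bp
Sorted largest to smallest: 753, 239, 219, 134, 111, 90, 56 bp.

753, 239, 219, 134, 111, 90, 56 bp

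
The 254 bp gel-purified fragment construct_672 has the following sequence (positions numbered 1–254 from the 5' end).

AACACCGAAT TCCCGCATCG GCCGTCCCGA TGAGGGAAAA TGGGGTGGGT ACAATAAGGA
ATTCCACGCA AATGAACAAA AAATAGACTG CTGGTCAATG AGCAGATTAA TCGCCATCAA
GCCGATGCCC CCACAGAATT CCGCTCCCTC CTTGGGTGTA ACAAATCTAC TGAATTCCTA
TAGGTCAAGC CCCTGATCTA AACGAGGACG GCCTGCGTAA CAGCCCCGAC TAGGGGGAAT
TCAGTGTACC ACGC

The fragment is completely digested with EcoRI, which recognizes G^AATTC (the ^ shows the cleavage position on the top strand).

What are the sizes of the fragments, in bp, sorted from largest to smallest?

EcoRI sites (GAATTC) start at positions 7, 59, 136, 172, 237.
EcoRI cuts after the first base of each site, so after positions 7, 59, 136, 172, 237.
Linear molecule, 5 cuts → 6 fragments:
  1–7 → 7 bp
  8–59 → 52 bp
  60–136 → 77 bp
  137–172 → 36 bp
  173–237 → 65 bp
  238–254 → 17 bp
Sorted largest to smallest: 77, 65, 52, 36, 17, 7 bp.

77, 65, 52, 36, 17, 7 bp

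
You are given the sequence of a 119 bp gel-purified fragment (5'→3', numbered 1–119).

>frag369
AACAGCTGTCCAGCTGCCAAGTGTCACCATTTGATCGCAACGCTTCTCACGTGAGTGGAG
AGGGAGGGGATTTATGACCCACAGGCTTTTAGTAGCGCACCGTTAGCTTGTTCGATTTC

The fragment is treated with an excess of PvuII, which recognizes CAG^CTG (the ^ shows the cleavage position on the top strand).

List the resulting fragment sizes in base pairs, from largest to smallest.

106, 8, 5 bp

PvuII sites (CAGCTG) start at positions 3, 11.
PvuII cuts after base 3 of each site, so after positions 5, 13.
Linear molecule, 2 cuts → 3 fragments:
  1–5 → 5 bp
  6–13 → 8 bp
  14–119 → 106 bp
Sorted largest to smallest: 106, 8, 5 bp.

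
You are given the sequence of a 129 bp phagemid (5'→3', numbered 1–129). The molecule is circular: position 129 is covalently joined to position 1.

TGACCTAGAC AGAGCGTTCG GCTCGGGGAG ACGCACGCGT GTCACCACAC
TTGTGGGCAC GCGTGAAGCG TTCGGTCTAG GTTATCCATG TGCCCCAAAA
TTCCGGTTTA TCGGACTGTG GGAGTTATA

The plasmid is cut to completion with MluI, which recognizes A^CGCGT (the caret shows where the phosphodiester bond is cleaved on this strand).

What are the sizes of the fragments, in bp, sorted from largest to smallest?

MluI sites (ACGCGT) start at positions 35, 59.
MluI cuts after the first base of each site, so after positions 35, 59.
Circular molecule, 2 cuts → 2 fragments:
  36–59 → 24 bp
  60–129 then 1–35 → 70 + 35 = 105 bp
Sorted largest to smallest: 105, 24 bp.

105, 24 bp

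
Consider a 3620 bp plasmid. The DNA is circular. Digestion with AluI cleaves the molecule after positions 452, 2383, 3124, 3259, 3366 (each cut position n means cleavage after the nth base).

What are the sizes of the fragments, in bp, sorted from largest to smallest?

Circular molecule, 5 cuts → 5 fragments:
  2383 − 452 = 1931 bp
  3124 − 2383 = 741 bp
  3259 − 3124 = 135 bp
  3366 − 3259 = 107 bp
  wrap: 3620 − 3366 + 452 = 706 bp
Sorted largest to smallest: 1931, 741, 706, 135, 107 bp.

1931, 741, 706, 135, 107 bp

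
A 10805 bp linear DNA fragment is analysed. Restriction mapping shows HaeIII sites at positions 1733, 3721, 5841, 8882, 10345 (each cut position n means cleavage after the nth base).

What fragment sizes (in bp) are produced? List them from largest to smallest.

Linear molecule, 5 cuts → 6 fragments:
  1733 − 0 = 1733 bp
  3721 − 1733 = 1988 bp
  5841 − 3721 = 2120 bp
  8882 − 5841 = 3041 bp
  10345 − 8882 = 1463 bp
  10805 − 10345 = 460 bp
Sorted largest to smallest: 3041, 2120, 1988, 1733, 1463, 460 bp.

3041, 2120, 1988, 1733, 1463, 460 bp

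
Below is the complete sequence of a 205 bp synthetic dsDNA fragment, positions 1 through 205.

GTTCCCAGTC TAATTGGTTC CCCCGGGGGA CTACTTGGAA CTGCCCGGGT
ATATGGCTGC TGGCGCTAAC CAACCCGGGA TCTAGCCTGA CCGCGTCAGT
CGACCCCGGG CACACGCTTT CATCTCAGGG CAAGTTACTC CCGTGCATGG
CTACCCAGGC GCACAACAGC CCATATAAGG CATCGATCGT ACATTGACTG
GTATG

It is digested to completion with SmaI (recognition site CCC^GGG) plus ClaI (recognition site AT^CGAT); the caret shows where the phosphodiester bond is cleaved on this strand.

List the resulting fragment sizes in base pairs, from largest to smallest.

76, 31, 30, 24, 22, 22 bp

SmaI sites (CCCGGG) start at positions 22, 44, 74, 105.
SmaI cuts after base 3 of each site, so after positions 24, 46, 76, 107.
The ClaI site (ATCGAT) starts at position 182.
ClaI cuts after base 2 of each site, so after position 183.
Combined cut positions: 24, 46, 76, 107, 183.
Linear molecule, 5 cuts → 6 fragments:
  1–24 → 24 bp
  25–46 → 22 bp
  47–76 → 30 bp
  77–107 → 31 bp
  108–183 → 76 bp
  184–205 → 22 bp
Sorted largest to smallest: 76, 31, 30, 24, 22, 22 bp.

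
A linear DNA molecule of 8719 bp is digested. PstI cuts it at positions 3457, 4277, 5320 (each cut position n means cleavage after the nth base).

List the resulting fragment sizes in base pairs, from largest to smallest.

3457, 3399, 1043, 820 bp

Linear molecule, 3 cuts → 4 fragments:
  3457 − 0 = 3457 bp
  4277 − 3457 = 820 bp
  5320 − 4277 = 1043 bp
  8719 − 5320 = 3399 bp
Sorted largest to smallest: 3457, 3399, 1043, 820 bp.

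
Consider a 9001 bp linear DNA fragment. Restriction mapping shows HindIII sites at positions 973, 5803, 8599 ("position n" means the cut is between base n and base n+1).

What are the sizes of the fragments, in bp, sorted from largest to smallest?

Linear molecule, 3 cuts → 4 fragments:
  973 − 0 = 973 bp
  5803 − 973 = 4830 bp
  8599 − 5803 = 2796 bp
  9001 − 8599 = 402 bp
Sorted largest to smallest: 4830, 2796, 973, 402 bp.

4830, 2796, 973, 402 bp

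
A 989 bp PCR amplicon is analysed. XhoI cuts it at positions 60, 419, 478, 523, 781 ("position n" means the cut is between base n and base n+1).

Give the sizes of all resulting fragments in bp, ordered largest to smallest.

Linear molecule, 5 cuts → 6 fragments:
  60 − 0 = 60 bp
  419 − 60 = 359 bp
  478 − 419 = 59 bp
  523 − 478 = 45 bp
  781 − 523 = 258 bp
  989 − 781 = 208 bp
Sorted largest to smallest: 359, 258, 208, 60, 59, 45 bp.

359, 258, 208, 60, 59, 45 bp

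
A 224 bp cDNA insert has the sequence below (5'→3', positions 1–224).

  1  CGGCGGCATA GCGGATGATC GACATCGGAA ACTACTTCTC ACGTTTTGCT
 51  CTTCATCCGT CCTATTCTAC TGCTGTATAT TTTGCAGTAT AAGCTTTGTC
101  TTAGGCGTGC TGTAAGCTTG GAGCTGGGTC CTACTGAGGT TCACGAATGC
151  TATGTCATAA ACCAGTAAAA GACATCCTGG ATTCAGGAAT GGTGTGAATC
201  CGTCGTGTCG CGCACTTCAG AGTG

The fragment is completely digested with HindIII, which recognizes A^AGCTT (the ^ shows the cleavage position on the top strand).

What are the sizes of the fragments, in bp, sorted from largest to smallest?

110, 91, 23 bp

HindIII sites (AAGCTT) start at positions 91, 114.
HindIII cuts after the first base of each site, so after positions 91, 114.
Linear molecule, 2 cuts → 3 fragments:
  1–91 → 91 bp
  92–114 → 23 bp
  115–224 → 110 bp
Sorted largest to smallest: 110, 91, 23 bp.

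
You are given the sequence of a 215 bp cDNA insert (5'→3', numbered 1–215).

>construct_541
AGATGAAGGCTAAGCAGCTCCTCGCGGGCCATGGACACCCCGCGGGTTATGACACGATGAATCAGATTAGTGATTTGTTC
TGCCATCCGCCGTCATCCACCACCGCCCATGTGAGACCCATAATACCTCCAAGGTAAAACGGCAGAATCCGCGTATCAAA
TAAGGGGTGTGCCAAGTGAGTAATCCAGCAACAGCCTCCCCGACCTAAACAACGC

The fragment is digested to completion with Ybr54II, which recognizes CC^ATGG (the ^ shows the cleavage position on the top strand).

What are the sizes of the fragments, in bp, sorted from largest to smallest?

The Ybr54II site (CCATGG) starts at position 29.
Ybr54II cuts after base 2 of each site, so after position 30.
Linear molecule, 1 cut → 2 fragments:
  1–30 → 30 bp
  31–215 → 185 bp
Sorted largest to smallest: 185, 30 bp.

185, 30 bp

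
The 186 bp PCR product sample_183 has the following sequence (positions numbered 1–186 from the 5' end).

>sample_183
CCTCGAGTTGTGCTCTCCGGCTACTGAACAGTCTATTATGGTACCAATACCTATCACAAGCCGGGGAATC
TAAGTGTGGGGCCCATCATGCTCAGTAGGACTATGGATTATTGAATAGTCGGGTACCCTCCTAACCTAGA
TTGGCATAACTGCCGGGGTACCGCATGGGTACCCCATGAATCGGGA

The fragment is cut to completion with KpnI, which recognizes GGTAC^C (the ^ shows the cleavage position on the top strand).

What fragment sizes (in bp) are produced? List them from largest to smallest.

KpnI sites (GGTACC) start at positions 40, 122, 157, 168.
KpnI cuts after base 5 of each site (before the last base), so after positions 44, 126, 161, 172.
Linear molecule, 4 cuts → 5 fragments:
  1–44 → 44 bp
  45–126 → 82 bp
  127–161 → 35 bp
  162–172 → 11 bp
  173–186 → 14 bp
Sorted largest to smallest: 82, 44, 35, 14, 11 bp.

82, 44, 35, 14, 11 bp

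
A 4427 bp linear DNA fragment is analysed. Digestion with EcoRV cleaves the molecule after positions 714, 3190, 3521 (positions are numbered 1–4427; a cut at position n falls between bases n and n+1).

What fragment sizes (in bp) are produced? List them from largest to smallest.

2476, 906, 714, 331 bp

Linear molecule, 3 cuts → 4 fragments:
  714 − 0 = 714 bp
  3190 − 714 = 2476 bp
  3521 − 3190 = 331 bp
  4427 − 3521 = 906 bp
Sorted largest to smallest: 2476, 906, 714, 331 bp.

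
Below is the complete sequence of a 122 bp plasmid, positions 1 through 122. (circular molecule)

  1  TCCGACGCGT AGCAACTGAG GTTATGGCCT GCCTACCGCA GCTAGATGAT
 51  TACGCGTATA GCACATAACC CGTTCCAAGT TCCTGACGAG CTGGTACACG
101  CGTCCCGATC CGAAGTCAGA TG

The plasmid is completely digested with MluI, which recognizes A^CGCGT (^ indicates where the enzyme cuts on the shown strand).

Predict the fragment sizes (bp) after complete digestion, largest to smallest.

MluI sites (ACGCGT) start at positions 5, 52, 98.
MluI cuts after the first base of each site, so after positions 5, 52, 98.
Circular molecule, 3 cuts → 3 fragments:
  6–52 → 47 bp
  53–98 → 46 bp
  99–122 then 1–5 → 24 + 5 = 29 bp
Sorted largest to smallest: 47, 46, 29 bp.

47, 46, 29 bp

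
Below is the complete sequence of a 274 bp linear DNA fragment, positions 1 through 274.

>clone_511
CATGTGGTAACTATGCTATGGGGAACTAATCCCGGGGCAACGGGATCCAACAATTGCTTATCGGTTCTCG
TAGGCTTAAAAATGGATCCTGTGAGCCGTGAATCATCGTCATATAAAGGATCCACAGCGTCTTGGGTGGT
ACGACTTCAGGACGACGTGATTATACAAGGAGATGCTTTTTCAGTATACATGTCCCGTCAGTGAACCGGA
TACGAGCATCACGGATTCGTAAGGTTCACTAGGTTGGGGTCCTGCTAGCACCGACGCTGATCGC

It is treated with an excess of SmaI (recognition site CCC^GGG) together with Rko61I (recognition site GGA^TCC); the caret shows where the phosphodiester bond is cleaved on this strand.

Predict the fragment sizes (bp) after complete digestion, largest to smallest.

154, 41, 34, 33, 12 bp

The SmaI site (CCCGGG) starts at position 31.
SmaI cuts after base 3 of each site, so after position 33.
Rko61I sites (GGATCC) start at positions 43, 84, 118.
Rko61I cuts after base 3 of each site, so after positions 45, 86, 120.
Combined cut positions: 33, 45, 86, 120.
Linear molecule, 4 cuts → 5 fragments:
  1–33 → 33 bp
  34–45 → 12 bp
  46–86 → 41 bp
  87–120 → 34 bp
  121–274 → 154 bp
Sorted largest to smallest: 154, 41, 34, 33, 12 bp.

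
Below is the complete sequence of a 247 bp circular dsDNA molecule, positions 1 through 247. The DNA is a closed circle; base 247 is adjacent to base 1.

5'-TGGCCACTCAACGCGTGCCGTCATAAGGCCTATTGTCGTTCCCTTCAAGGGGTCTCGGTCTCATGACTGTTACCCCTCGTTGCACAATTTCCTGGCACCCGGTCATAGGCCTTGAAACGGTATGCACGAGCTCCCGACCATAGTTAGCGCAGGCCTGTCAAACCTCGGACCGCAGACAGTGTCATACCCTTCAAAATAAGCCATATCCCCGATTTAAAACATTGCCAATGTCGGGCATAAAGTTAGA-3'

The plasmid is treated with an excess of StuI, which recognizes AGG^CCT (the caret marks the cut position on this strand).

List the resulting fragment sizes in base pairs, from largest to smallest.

122, 81, 44 bp

StuI sites (AGGCCT) start at positions 26, 107, 151.
StuI cuts after base 3 of each site, so after positions 28, 109, 153.
Circular molecule, 3 cuts → 3 fragments:
  29–109 → 81 bp
  110–153 → 44 bp
  154–247 then 1–28 → 94 + 28 = 122 bp
Sorted largest to smallest: 122, 81, 44 bp.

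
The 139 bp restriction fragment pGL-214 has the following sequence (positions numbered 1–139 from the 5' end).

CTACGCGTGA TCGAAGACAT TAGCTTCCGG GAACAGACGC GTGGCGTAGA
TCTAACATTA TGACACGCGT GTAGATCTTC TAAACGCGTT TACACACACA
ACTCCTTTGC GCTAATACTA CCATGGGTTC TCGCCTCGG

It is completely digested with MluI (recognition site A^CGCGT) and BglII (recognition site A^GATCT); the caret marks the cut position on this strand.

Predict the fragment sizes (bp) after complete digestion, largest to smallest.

MluI sites (ACGCGT) start at positions 3, 37, 65, 84.
MluI cuts after the first base of each site, so after positions 3, 37, 65, 84.
BglII sites (AGATCT) start at positions 48, 73.
BglII cuts after the first base of each site, so after positions 48, 73.
Combined cut positions: 3, 37, 48, 65, 73, 84.
Linear molecule, 6 cuts → 7 fragments:
  1–3 → 3 bp
  4–37 → 34 bp
  38–48 → 11 bp
  49–65 → 17 bp
  66–73 → 8 bp
  74–84 → 11 bp
  85–139 → 55 bp
Sorted largest to smallest: 55, 34, 17, 11, 11, 8, 3 bp.

55, 34, 17, 11, 11, 8, 3 bp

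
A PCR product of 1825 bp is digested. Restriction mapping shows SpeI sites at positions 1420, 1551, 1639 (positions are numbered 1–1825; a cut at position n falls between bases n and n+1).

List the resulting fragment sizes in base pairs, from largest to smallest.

1420, 186, 131, 88 bp

Linear molecule, 3 cuts → 4 fragments:
  1420 − 0 = 1420 bp
  1551 − 1420 = 131 bp
  1639 − 1551 = 88 bp
  1825 − 1639 = 186 bp
Sorted largest to smallest: 1420, 186, 131, 88 bp.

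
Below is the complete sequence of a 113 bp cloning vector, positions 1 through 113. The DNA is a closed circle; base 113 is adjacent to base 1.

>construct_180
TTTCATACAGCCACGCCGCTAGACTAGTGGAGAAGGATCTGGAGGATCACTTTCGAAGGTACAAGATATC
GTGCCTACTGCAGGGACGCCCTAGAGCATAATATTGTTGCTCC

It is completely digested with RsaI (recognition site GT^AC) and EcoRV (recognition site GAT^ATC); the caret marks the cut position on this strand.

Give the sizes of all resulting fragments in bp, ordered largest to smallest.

The RsaI site (GTAC) starts at position 59.
RsaI cuts after base 2 of each site, so after position 60.
The EcoRV site (GATATC) starts at position 65.
EcoRV cuts after base 3 of each site, so after position 67.
Combined cut positions: 60, 67.
Circular molecule, 2 cuts → 2 fragments:
  61–67 → 7 bp
  68–113 then 1–60 → 46 + 60 = 106 bp
Sorted largest to smallest: 106, 7 bp.

106, 7 bp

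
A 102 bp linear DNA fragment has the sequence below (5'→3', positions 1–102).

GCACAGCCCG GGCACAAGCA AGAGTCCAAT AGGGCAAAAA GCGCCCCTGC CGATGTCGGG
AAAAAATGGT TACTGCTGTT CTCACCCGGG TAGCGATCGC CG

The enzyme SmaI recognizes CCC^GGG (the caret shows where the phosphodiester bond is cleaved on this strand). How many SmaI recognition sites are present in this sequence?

CCCGGG occurs starting at positions 7, 85.
SmaI cuts at 2 sites.

2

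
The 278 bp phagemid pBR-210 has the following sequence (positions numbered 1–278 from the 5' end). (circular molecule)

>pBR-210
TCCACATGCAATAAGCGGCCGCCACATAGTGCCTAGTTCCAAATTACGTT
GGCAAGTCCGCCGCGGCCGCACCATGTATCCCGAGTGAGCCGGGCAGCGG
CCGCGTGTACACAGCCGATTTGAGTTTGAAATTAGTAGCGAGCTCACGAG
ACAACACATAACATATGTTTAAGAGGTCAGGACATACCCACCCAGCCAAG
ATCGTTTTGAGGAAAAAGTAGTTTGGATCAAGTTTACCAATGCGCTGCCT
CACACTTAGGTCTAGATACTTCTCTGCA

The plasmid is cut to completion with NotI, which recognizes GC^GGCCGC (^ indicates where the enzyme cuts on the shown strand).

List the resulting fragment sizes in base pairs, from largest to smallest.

196, 48, 34 bp

NotI sites (GCGGCCGC) start at positions 15, 63, 97.
NotI cuts after base 2 of each site, so after positions 16, 64, 98.
Circular molecule, 3 cuts → 3 fragments:
  17–64 → 48 bp
  65–98 → 34 bp
  99–278 then 1–16 → 180 + 16 = 196 bp
Sorted largest to smallest: 196, 48, 34 bp.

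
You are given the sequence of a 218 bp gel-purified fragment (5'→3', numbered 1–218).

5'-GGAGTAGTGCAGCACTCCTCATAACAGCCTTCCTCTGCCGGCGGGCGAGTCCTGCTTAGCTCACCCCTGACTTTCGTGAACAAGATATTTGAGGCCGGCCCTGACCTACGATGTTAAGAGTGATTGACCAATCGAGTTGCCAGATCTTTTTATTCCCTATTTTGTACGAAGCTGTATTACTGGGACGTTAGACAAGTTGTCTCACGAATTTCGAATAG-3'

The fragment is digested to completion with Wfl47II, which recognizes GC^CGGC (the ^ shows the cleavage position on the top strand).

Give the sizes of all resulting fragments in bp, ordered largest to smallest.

Wfl47II sites (GCCGGC) start at positions 37, 94.
Wfl47II cuts after base 2 of each site, so after positions 38, 95.
Linear molecule, 2 cuts → 3 fragments:
  1–38 → 38 bp
  39–95 → 57 bp
  96–218 → 123 bp
Sorted largest to smallest: 123, 57, 38 bp.

123, 57, 38 bp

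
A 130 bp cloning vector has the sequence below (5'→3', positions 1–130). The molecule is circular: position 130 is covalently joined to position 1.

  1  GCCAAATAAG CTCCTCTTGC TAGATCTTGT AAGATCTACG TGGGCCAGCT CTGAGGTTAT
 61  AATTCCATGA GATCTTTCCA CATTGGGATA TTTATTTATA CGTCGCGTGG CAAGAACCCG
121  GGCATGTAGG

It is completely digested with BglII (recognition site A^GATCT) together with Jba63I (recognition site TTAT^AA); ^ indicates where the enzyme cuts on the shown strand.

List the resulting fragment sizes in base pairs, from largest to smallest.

82, 28, 10, 10 bp

BglII sites (AGATCT) start at positions 22, 32, 70.
BglII cuts after the first base of each site, so after positions 22, 32, 70.
The Jba63I site (TTATAA) starts at position 57.
Jba63I cuts after base 4 of each site, so after position 60.
Combined cut positions: 22, 32, 60, 70.
Circular molecule, 4 cuts → 4 fragments:
  23–32 → 10 bp
  33–60 → 28 bp
  61–70 → 10 bp
  71–130 then 1–22 → 60 + 22 = 82 bp
Sorted largest to smallest: 82, 28, 10, 10 bp.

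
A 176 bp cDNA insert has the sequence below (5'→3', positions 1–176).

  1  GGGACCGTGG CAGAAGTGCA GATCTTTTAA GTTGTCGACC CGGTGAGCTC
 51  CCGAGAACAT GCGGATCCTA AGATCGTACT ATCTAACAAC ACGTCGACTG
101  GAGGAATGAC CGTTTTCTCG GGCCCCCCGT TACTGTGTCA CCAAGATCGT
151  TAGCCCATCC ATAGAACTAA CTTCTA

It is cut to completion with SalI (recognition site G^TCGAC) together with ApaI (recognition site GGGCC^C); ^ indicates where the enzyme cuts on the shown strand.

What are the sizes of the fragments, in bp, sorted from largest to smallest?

59, 52, 34, 31 bp

SalI sites (GTCGAC) start at positions 34, 93.
SalI cuts after the first base of each site, so after positions 34, 93.
The ApaI site (GGGCCC) starts at position 120.
ApaI cuts after base 5 of each site (before the last base), so after position 124.
Combined cut positions: 34, 93, 124.
Linear molecule, 3 cuts → 4 fragments:
  1–34 → 34 bp
  35–93 → 59 bp
  94–124 → 31 bp
  125–176 → 52 bp
Sorted largest to smallest: 59, 52, 34, 31 bp.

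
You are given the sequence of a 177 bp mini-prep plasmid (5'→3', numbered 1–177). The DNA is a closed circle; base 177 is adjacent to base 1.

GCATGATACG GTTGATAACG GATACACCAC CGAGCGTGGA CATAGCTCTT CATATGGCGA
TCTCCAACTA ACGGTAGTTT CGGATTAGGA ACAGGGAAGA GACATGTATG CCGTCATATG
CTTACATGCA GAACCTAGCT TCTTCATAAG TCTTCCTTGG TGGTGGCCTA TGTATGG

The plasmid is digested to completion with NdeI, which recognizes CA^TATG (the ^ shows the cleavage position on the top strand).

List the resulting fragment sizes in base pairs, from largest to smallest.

NdeI sites (CATATG) start at positions 51, 115.
NdeI cuts after base 2 of each site, so after positions 52, 116.
Circular molecule, 2 cuts → 2 fragments:
  53–116 → 64 bp
  117–177 then 1–52 → 61 + 52 = 113 bp
Sorted largest to smallest: 113, 64 bp.

113, 64 bp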